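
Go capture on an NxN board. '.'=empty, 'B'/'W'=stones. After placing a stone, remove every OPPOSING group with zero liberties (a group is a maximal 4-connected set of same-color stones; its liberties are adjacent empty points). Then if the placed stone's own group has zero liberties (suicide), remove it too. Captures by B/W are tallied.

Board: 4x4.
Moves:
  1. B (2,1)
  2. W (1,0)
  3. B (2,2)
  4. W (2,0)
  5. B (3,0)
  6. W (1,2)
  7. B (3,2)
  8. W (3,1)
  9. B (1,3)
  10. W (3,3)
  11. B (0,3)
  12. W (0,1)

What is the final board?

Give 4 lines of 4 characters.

Move 1: B@(2,1) -> caps B=0 W=0
Move 2: W@(1,0) -> caps B=0 W=0
Move 3: B@(2,2) -> caps B=0 W=0
Move 4: W@(2,0) -> caps B=0 W=0
Move 5: B@(3,0) -> caps B=0 W=0
Move 6: W@(1,2) -> caps B=0 W=0
Move 7: B@(3,2) -> caps B=0 W=0
Move 8: W@(3,1) -> caps B=0 W=1
Move 9: B@(1,3) -> caps B=0 W=1
Move 10: W@(3,3) -> caps B=0 W=1
Move 11: B@(0,3) -> caps B=0 W=1
Move 12: W@(0,1) -> caps B=0 W=1

Answer: .W.B
W.WB
WBB.
.WBW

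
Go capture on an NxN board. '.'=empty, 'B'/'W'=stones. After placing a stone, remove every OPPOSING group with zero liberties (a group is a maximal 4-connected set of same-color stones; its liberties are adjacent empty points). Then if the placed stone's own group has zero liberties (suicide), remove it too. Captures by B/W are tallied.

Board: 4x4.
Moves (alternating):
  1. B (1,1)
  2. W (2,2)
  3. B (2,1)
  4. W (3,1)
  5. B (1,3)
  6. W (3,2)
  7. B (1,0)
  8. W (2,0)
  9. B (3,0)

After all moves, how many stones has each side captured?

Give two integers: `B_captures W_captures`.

Move 1: B@(1,1) -> caps B=0 W=0
Move 2: W@(2,2) -> caps B=0 W=0
Move 3: B@(2,1) -> caps B=0 W=0
Move 4: W@(3,1) -> caps B=0 W=0
Move 5: B@(1,3) -> caps B=0 W=0
Move 6: W@(3,2) -> caps B=0 W=0
Move 7: B@(1,0) -> caps B=0 W=0
Move 8: W@(2,0) -> caps B=0 W=0
Move 9: B@(3,0) -> caps B=1 W=0

Answer: 1 0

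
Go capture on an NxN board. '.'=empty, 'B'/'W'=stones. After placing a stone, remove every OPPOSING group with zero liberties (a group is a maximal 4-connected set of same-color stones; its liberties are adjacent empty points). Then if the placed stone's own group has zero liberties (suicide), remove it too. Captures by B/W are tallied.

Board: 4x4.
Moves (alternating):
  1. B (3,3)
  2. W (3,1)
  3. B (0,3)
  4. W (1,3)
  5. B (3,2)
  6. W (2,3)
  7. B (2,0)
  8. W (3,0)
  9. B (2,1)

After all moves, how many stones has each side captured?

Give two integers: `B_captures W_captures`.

Move 1: B@(3,3) -> caps B=0 W=0
Move 2: W@(3,1) -> caps B=0 W=0
Move 3: B@(0,3) -> caps B=0 W=0
Move 4: W@(1,3) -> caps B=0 W=0
Move 5: B@(3,2) -> caps B=0 W=0
Move 6: W@(2,3) -> caps B=0 W=0
Move 7: B@(2,0) -> caps B=0 W=0
Move 8: W@(3,0) -> caps B=0 W=0
Move 9: B@(2,1) -> caps B=2 W=0

Answer: 2 0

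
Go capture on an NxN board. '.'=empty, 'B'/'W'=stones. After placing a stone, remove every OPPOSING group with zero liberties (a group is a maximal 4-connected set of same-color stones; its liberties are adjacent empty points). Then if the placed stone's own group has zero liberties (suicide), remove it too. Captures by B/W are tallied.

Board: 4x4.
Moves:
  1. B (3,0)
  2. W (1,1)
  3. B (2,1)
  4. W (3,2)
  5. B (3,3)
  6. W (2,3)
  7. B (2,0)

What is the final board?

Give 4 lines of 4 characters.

Answer: ....
.W..
BB.W
B.W.

Derivation:
Move 1: B@(3,0) -> caps B=0 W=0
Move 2: W@(1,1) -> caps B=0 W=0
Move 3: B@(2,1) -> caps B=0 W=0
Move 4: W@(3,2) -> caps B=0 W=0
Move 5: B@(3,3) -> caps B=0 W=0
Move 6: W@(2,3) -> caps B=0 W=1
Move 7: B@(2,0) -> caps B=0 W=1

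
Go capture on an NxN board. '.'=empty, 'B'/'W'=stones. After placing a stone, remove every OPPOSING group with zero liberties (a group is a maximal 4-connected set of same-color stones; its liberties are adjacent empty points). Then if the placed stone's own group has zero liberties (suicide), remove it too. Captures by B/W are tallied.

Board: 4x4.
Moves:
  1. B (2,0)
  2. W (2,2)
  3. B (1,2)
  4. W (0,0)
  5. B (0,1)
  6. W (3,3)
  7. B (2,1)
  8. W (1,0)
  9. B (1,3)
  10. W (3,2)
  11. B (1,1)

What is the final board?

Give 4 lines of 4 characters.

Answer: .B..
.BBB
BBW.
..WW

Derivation:
Move 1: B@(2,0) -> caps B=0 W=0
Move 2: W@(2,2) -> caps B=0 W=0
Move 3: B@(1,2) -> caps B=0 W=0
Move 4: W@(0,0) -> caps B=0 W=0
Move 5: B@(0,1) -> caps B=0 W=0
Move 6: W@(3,3) -> caps B=0 W=0
Move 7: B@(2,1) -> caps B=0 W=0
Move 8: W@(1,0) -> caps B=0 W=0
Move 9: B@(1,3) -> caps B=0 W=0
Move 10: W@(3,2) -> caps B=0 W=0
Move 11: B@(1,1) -> caps B=2 W=0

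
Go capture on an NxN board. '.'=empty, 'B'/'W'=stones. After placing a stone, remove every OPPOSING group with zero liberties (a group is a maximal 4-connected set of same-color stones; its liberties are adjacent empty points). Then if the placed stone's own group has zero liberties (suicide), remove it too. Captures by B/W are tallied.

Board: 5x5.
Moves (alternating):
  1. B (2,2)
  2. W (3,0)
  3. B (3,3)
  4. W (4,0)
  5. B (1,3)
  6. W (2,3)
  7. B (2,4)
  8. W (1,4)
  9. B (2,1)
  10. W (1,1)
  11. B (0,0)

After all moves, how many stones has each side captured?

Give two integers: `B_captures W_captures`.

Move 1: B@(2,2) -> caps B=0 W=0
Move 2: W@(3,0) -> caps B=0 W=0
Move 3: B@(3,3) -> caps B=0 W=0
Move 4: W@(4,0) -> caps B=0 W=0
Move 5: B@(1,3) -> caps B=0 W=0
Move 6: W@(2,3) -> caps B=0 W=0
Move 7: B@(2,4) -> caps B=1 W=0
Move 8: W@(1,4) -> caps B=1 W=0
Move 9: B@(2,1) -> caps B=1 W=0
Move 10: W@(1,1) -> caps B=1 W=0
Move 11: B@(0,0) -> caps B=1 W=0

Answer: 1 0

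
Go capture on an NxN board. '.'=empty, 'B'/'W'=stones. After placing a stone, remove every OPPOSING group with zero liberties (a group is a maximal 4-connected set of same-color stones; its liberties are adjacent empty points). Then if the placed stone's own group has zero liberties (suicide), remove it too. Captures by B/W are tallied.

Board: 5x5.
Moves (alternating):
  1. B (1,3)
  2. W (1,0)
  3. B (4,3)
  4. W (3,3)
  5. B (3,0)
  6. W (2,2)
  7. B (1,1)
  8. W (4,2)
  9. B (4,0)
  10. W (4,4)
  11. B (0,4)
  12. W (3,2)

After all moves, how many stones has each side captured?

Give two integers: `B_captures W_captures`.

Move 1: B@(1,3) -> caps B=0 W=0
Move 2: W@(1,0) -> caps B=0 W=0
Move 3: B@(4,3) -> caps B=0 W=0
Move 4: W@(3,3) -> caps B=0 W=0
Move 5: B@(3,0) -> caps B=0 W=0
Move 6: W@(2,2) -> caps B=0 W=0
Move 7: B@(1,1) -> caps B=0 W=0
Move 8: W@(4,2) -> caps B=0 W=0
Move 9: B@(4,0) -> caps B=0 W=0
Move 10: W@(4,4) -> caps B=0 W=1
Move 11: B@(0,4) -> caps B=0 W=1
Move 12: W@(3,2) -> caps B=0 W=1

Answer: 0 1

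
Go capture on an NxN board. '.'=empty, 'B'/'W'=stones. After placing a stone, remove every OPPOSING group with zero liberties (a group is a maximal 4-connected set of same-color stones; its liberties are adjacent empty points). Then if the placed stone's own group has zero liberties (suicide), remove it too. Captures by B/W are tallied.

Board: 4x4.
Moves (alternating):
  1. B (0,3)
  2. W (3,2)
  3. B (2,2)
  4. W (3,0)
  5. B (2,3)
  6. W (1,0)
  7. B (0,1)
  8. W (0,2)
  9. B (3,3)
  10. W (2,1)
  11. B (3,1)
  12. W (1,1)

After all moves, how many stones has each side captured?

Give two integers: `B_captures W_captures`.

Answer: 1 0

Derivation:
Move 1: B@(0,3) -> caps B=0 W=0
Move 2: W@(3,2) -> caps B=0 W=0
Move 3: B@(2,2) -> caps B=0 W=0
Move 4: W@(3,0) -> caps B=0 W=0
Move 5: B@(2,3) -> caps B=0 W=0
Move 6: W@(1,0) -> caps B=0 W=0
Move 7: B@(0,1) -> caps B=0 W=0
Move 8: W@(0,2) -> caps B=0 W=0
Move 9: B@(3,3) -> caps B=0 W=0
Move 10: W@(2,1) -> caps B=0 W=0
Move 11: B@(3,1) -> caps B=1 W=0
Move 12: W@(1,1) -> caps B=1 W=0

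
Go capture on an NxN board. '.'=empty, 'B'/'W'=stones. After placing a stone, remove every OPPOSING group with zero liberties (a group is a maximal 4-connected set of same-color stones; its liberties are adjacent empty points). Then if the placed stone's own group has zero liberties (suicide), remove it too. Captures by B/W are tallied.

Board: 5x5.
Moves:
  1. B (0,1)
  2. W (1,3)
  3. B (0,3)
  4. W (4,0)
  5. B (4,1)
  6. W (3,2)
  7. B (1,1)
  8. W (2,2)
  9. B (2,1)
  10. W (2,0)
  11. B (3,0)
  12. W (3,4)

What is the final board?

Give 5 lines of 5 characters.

Move 1: B@(0,1) -> caps B=0 W=0
Move 2: W@(1,3) -> caps B=0 W=0
Move 3: B@(0,3) -> caps B=0 W=0
Move 4: W@(4,0) -> caps B=0 W=0
Move 5: B@(4,1) -> caps B=0 W=0
Move 6: W@(3,2) -> caps B=0 W=0
Move 7: B@(1,1) -> caps B=0 W=0
Move 8: W@(2,2) -> caps B=0 W=0
Move 9: B@(2,1) -> caps B=0 W=0
Move 10: W@(2,0) -> caps B=0 W=0
Move 11: B@(3,0) -> caps B=1 W=0
Move 12: W@(3,4) -> caps B=1 W=0

Answer: .B.B.
.B.W.
WBW..
B.W.W
.B...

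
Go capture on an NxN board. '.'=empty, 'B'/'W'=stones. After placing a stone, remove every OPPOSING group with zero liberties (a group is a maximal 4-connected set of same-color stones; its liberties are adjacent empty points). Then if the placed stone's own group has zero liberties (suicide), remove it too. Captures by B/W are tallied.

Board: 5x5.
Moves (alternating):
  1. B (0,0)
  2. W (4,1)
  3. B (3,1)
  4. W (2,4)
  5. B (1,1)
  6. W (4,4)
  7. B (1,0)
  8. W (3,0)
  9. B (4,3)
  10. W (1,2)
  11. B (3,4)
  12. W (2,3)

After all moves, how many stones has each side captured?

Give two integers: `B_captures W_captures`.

Move 1: B@(0,0) -> caps B=0 W=0
Move 2: W@(4,1) -> caps B=0 W=0
Move 3: B@(3,1) -> caps B=0 W=0
Move 4: W@(2,4) -> caps B=0 W=0
Move 5: B@(1,1) -> caps B=0 W=0
Move 6: W@(4,4) -> caps B=0 W=0
Move 7: B@(1,0) -> caps B=0 W=0
Move 8: W@(3,0) -> caps B=0 W=0
Move 9: B@(4,3) -> caps B=0 W=0
Move 10: W@(1,2) -> caps B=0 W=0
Move 11: B@(3,4) -> caps B=1 W=0
Move 12: W@(2,3) -> caps B=1 W=0

Answer: 1 0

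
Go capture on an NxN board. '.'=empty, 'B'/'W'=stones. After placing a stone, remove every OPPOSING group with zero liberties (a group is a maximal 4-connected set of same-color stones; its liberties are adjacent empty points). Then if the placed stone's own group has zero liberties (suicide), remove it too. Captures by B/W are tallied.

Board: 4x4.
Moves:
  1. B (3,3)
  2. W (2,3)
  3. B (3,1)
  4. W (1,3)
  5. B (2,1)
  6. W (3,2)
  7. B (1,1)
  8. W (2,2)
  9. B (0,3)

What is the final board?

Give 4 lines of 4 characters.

Answer: ...B
.B.W
.BWW
.BW.

Derivation:
Move 1: B@(3,3) -> caps B=0 W=0
Move 2: W@(2,3) -> caps B=0 W=0
Move 3: B@(3,1) -> caps B=0 W=0
Move 4: W@(1,3) -> caps B=0 W=0
Move 5: B@(2,1) -> caps B=0 W=0
Move 6: W@(3,2) -> caps B=0 W=1
Move 7: B@(1,1) -> caps B=0 W=1
Move 8: W@(2,2) -> caps B=0 W=1
Move 9: B@(0,3) -> caps B=0 W=1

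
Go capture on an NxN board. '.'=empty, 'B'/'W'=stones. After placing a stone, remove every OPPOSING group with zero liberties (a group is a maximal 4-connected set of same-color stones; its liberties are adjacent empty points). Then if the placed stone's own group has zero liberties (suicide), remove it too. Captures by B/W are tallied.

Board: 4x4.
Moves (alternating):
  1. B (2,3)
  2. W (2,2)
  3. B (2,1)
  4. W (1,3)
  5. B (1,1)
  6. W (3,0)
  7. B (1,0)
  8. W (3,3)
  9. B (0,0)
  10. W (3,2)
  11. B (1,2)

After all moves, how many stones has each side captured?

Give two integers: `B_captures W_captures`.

Move 1: B@(2,3) -> caps B=0 W=0
Move 2: W@(2,2) -> caps B=0 W=0
Move 3: B@(2,1) -> caps B=0 W=0
Move 4: W@(1,3) -> caps B=0 W=0
Move 5: B@(1,1) -> caps B=0 W=0
Move 6: W@(3,0) -> caps B=0 W=0
Move 7: B@(1,0) -> caps B=0 W=0
Move 8: W@(3,3) -> caps B=0 W=1
Move 9: B@(0,0) -> caps B=0 W=1
Move 10: W@(3,2) -> caps B=0 W=1
Move 11: B@(1,2) -> caps B=0 W=1

Answer: 0 1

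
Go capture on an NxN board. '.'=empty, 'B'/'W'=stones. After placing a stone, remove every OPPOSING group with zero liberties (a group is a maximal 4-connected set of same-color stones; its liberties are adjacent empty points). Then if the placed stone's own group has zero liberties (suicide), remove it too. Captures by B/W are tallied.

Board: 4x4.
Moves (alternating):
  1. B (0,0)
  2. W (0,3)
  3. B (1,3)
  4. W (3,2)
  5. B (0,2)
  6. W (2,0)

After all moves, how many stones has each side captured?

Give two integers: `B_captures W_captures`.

Move 1: B@(0,0) -> caps B=0 W=0
Move 2: W@(0,3) -> caps B=0 W=0
Move 3: B@(1,3) -> caps B=0 W=0
Move 4: W@(3,2) -> caps B=0 W=0
Move 5: B@(0,2) -> caps B=1 W=0
Move 6: W@(2,0) -> caps B=1 W=0

Answer: 1 0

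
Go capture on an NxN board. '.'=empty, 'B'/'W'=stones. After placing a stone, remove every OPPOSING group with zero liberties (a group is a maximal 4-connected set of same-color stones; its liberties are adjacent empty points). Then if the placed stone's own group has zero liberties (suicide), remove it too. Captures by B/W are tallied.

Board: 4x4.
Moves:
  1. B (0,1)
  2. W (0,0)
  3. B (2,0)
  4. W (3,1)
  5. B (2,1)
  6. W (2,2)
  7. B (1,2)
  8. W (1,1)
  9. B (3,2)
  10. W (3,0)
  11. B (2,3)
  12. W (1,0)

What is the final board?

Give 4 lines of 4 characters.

Answer: .B..
..B.
BB.B
..B.

Derivation:
Move 1: B@(0,1) -> caps B=0 W=0
Move 2: W@(0,0) -> caps B=0 W=0
Move 3: B@(2,0) -> caps B=0 W=0
Move 4: W@(3,1) -> caps B=0 W=0
Move 5: B@(2,1) -> caps B=0 W=0
Move 6: W@(2,2) -> caps B=0 W=0
Move 7: B@(1,2) -> caps B=0 W=0
Move 8: W@(1,1) -> caps B=0 W=0
Move 9: B@(3,2) -> caps B=0 W=0
Move 10: W@(3,0) -> caps B=0 W=0
Move 11: B@(2,3) -> caps B=1 W=0
Move 12: W@(1,0) -> caps B=1 W=0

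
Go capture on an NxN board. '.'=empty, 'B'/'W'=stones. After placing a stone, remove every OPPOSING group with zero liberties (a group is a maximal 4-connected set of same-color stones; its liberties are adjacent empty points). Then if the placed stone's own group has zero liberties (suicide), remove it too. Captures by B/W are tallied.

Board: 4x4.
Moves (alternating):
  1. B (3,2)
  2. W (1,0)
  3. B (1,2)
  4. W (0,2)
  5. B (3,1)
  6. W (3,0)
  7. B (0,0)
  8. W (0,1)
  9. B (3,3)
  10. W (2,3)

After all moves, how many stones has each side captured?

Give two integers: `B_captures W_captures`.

Answer: 0 1

Derivation:
Move 1: B@(3,2) -> caps B=0 W=0
Move 2: W@(1,0) -> caps B=0 W=0
Move 3: B@(1,2) -> caps B=0 W=0
Move 4: W@(0,2) -> caps B=0 W=0
Move 5: B@(3,1) -> caps B=0 W=0
Move 6: W@(3,0) -> caps B=0 W=0
Move 7: B@(0,0) -> caps B=0 W=0
Move 8: W@(0,1) -> caps B=0 W=1
Move 9: B@(3,3) -> caps B=0 W=1
Move 10: W@(2,3) -> caps B=0 W=1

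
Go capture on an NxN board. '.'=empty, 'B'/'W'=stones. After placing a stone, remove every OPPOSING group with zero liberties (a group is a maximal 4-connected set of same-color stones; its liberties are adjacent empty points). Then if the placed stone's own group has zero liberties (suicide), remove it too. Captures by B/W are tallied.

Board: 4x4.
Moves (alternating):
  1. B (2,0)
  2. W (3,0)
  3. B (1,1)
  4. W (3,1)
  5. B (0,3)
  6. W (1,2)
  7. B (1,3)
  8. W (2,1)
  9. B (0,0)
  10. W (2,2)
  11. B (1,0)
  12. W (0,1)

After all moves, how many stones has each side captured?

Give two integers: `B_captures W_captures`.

Answer: 0 4

Derivation:
Move 1: B@(2,0) -> caps B=0 W=0
Move 2: W@(3,0) -> caps B=0 W=0
Move 3: B@(1,1) -> caps B=0 W=0
Move 4: W@(3,1) -> caps B=0 W=0
Move 5: B@(0,3) -> caps B=0 W=0
Move 6: W@(1,2) -> caps B=0 W=0
Move 7: B@(1,3) -> caps B=0 W=0
Move 8: W@(2,1) -> caps B=0 W=0
Move 9: B@(0,0) -> caps B=0 W=0
Move 10: W@(2,2) -> caps B=0 W=0
Move 11: B@(1,0) -> caps B=0 W=0
Move 12: W@(0,1) -> caps B=0 W=4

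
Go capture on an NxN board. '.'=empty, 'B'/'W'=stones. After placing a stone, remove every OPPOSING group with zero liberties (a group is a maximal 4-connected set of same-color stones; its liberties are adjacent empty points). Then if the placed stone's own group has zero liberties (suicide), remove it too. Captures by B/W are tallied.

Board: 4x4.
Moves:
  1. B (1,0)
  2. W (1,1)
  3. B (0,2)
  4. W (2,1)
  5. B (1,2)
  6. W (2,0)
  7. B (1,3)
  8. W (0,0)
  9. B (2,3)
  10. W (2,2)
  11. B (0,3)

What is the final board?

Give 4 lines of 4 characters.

Move 1: B@(1,0) -> caps B=0 W=0
Move 2: W@(1,1) -> caps B=0 W=0
Move 3: B@(0,2) -> caps B=0 W=0
Move 4: W@(2,1) -> caps B=0 W=0
Move 5: B@(1,2) -> caps B=0 W=0
Move 6: W@(2,0) -> caps B=0 W=0
Move 7: B@(1,3) -> caps B=0 W=0
Move 8: W@(0,0) -> caps B=0 W=1
Move 9: B@(2,3) -> caps B=0 W=1
Move 10: W@(2,2) -> caps B=0 W=1
Move 11: B@(0,3) -> caps B=0 W=1

Answer: W.BB
.WBB
WWWB
....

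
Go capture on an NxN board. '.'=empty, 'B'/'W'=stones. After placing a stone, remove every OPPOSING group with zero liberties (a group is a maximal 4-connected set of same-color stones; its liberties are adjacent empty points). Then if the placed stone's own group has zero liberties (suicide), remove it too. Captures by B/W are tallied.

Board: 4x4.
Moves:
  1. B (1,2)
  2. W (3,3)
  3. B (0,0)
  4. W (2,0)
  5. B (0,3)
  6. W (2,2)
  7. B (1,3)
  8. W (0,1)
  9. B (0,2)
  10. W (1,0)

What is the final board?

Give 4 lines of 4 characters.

Move 1: B@(1,2) -> caps B=0 W=0
Move 2: W@(3,3) -> caps B=0 W=0
Move 3: B@(0,0) -> caps B=0 W=0
Move 4: W@(2,0) -> caps B=0 W=0
Move 5: B@(0,3) -> caps B=0 W=0
Move 6: W@(2,2) -> caps B=0 W=0
Move 7: B@(1,3) -> caps B=0 W=0
Move 8: W@(0,1) -> caps B=0 W=0
Move 9: B@(0,2) -> caps B=0 W=0
Move 10: W@(1,0) -> caps B=0 W=1

Answer: .WBB
W.BB
W.W.
...W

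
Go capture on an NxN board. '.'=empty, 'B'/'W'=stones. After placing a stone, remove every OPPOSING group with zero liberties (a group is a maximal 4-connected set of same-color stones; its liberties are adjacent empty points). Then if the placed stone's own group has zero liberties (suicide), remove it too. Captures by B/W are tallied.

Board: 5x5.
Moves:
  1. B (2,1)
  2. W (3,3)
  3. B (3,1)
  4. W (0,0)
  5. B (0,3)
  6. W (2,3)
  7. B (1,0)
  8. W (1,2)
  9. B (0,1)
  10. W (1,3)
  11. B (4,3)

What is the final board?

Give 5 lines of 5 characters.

Answer: .B.B.
B.WW.
.B.W.
.B.W.
...B.

Derivation:
Move 1: B@(2,1) -> caps B=0 W=0
Move 2: W@(3,3) -> caps B=0 W=0
Move 3: B@(3,1) -> caps B=0 W=0
Move 4: W@(0,0) -> caps B=0 W=0
Move 5: B@(0,3) -> caps B=0 W=0
Move 6: W@(2,3) -> caps B=0 W=0
Move 7: B@(1,0) -> caps B=0 W=0
Move 8: W@(1,2) -> caps B=0 W=0
Move 9: B@(0,1) -> caps B=1 W=0
Move 10: W@(1,3) -> caps B=1 W=0
Move 11: B@(4,3) -> caps B=1 W=0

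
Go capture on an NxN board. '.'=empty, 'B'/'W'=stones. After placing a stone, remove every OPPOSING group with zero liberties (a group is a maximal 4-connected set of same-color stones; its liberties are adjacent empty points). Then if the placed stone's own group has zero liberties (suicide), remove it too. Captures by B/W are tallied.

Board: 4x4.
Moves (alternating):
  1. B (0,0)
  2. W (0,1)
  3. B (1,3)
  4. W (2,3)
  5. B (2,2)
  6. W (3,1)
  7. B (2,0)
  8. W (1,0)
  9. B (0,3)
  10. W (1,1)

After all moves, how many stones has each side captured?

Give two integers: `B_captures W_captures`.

Move 1: B@(0,0) -> caps B=0 W=0
Move 2: W@(0,1) -> caps B=0 W=0
Move 3: B@(1,3) -> caps B=0 W=0
Move 4: W@(2,3) -> caps B=0 W=0
Move 5: B@(2,2) -> caps B=0 W=0
Move 6: W@(3,1) -> caps B=0 W=0
Move 7: B@(2,0) -> caps B=0 W=0
Move 8: W@(1,0) -> caps B=0 W=1
Move 9: B@(0,3) -> caps B=0 W=1
Move 10: W@(1,1) -> caps B=0 W=1

Answer: 0 1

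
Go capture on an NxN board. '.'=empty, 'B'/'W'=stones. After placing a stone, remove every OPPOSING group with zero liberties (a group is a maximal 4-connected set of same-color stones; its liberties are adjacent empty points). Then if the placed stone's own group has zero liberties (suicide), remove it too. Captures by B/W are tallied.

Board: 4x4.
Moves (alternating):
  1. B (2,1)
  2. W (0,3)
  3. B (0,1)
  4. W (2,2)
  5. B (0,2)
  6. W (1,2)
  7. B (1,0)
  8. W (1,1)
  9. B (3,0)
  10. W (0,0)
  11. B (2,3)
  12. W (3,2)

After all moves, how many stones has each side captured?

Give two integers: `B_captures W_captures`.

Answer: 0 2

Derivation:
Move 1: B@(2,1) -> caps B=0 W=0
Move 2: W@(0,3) -> caps B=0 W=0
Move 3: B@(0,1) -> caps B=0 W=0
Move 4: W@(2,2) -> caps B=0 W=0
Move 5: B@(0,2) -> caps B=0 W=0
Move 6: W@(1,2) -> caps B=0 W=0
Move 7: B@(1,0) -> caps B=0 W=0
Move 8: W@(1,1) -> caps B=0 W=0
Move 9: B@(3,0) -> caps B=0 W=0
Move 10: W@(0,0) -> caps B=0 W=2
Move 11: B@(2,3) -> caps B=0 W=2
Move 12: W@(3,2) -> caps B=0 W=2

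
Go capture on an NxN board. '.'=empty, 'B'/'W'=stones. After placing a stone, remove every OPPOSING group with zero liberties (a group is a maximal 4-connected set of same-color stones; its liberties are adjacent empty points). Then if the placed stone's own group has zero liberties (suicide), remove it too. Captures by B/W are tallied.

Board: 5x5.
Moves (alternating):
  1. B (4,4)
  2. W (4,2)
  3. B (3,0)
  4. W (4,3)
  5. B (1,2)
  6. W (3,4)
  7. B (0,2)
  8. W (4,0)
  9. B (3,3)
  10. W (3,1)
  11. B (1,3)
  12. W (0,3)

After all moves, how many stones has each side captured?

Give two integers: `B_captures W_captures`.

Answer: 0 1

Derivation:
Move 1: B@(4,4) -> caps B=0 W=0
Move 2: W@(4,2) -> caps B=0 W=0
Move 3: B@(3,0) -> caps B=0 W=0
Move 4: W@(4,3) -> caps B=0 W=0
Move 5: B@(1,2) -> caps B=0 W=0
Move 6: W@(3,4) -> caps B=0 W=1
Move 7: B@(0,2) -> caps B=0 W=1
Move 8: W@(4,0) -> caps B=0 W=1
Move 9: B@(3,3) -> caps B=0 W=1
Move 10: W@(3,1) -> caps B=0 W=1
Move 11: B@(1,3) -> caps B=0 W=1
Move 12: W@(0,3) -> caps B=0 W=1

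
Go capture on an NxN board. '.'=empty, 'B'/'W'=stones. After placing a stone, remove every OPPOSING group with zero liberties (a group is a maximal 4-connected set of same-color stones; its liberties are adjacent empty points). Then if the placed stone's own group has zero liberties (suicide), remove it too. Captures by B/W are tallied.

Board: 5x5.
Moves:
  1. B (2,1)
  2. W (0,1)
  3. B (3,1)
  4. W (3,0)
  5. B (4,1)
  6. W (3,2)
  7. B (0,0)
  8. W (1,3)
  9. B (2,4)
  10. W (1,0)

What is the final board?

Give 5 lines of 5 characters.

Move 1: B@(2,1) -> caps B=0 W=0
Move 2: W@(0,1) -> caps B=0 W=0
Move 3: B@(3,1) -> caps B=0 W=0
Move 4: W@(3,0) -> caps B=0 W=0
Move 5: B@(4,1) -> caps B=0 W=0
Move 6: W@(3,2) -> caps B=0 W=0
Move 7: B@(0,0) -> caps B=0 W=0
Move 8: W@(1,3) -> caps B=0 W=0
Move 9: B@(2,4) -> caps B=0 W=0
Move 10: W@(1,0) -> caps B=0 W=1

Answer: .W...
W..W.
.B..B
WBW..
.B...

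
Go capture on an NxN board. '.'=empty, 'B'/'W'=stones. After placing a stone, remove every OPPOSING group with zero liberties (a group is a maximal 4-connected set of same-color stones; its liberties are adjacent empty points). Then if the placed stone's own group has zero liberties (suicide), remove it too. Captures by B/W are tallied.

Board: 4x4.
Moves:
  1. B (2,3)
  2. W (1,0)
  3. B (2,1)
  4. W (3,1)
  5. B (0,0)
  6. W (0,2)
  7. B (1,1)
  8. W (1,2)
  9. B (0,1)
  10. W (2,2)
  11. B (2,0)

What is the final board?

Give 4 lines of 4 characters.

Answer: BBW.
.BW.
BBWB
.W..

Derivation:
Move 1: B@(2,3) -> caps B=0 W=0
Move 2: W@(1,0) -> caps B=0 W=0
Move 3: B@(2,1) -> caps B=0 W=0
Move 4: W@(3,1) -> caps B=0 W=0
Move 5: B@(0,0) -> caps B=0 W=0
Move 6: W@(0,2) -> caps B=0 W=0
Move 7: B@(1,1) -> caps B=0 W=0
Move 8: W@(1,2) -> caps B=0 W=0
Move 9: B@(0,1) -> caps B=0 W=0
Move 10: W@(2,2) -> caps B=0 W=0
Move 11: B@(2,0) -> caps B=1 W=0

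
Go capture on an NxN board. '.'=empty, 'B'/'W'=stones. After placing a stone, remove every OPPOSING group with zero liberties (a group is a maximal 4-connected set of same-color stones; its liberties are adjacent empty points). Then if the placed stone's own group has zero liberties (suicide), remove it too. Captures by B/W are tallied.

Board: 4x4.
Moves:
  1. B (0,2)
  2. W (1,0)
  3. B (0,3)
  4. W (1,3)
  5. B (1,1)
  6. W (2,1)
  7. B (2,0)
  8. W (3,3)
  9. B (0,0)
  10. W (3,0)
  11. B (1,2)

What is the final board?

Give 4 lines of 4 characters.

Move 1: B@(0,2) -> caps B=0 W=0
Move 2: W@(1,0) -> caps B=0 W=0
Move 3: B@(0,3) -> caps B=0 W=0
Move 4: W@(1,3) -> caps B=0 W=0
Move 5: B@(1,1) -> caps B=0 W=0
Move 6: W@(2,1) -> caps B=0 W=0
Move 7: B@(2,0) -> caps B=0 W=0
Move 8: W@(3,3) -> caps B=0 W=0
Move 9: B@(0,0) -> caps B=1 W=0
Move 10: W@(3,0) -> caps B=1 W=0
Move 11: B@(1,2) -> caps B=1 W=0

Answer: B.BB
.BBW
BW..
W..W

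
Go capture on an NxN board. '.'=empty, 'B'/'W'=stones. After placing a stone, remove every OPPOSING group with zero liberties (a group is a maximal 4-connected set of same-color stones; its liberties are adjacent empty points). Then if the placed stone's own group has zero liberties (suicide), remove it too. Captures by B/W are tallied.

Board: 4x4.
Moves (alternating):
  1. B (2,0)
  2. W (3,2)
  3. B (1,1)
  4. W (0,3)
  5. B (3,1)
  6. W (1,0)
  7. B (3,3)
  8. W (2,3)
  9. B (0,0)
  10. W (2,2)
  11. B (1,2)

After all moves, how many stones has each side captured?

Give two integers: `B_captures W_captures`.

Answer: 1 1

Derivation:
Move 1: B@(2,0) -> caps B=0 W=0
Move 2: W@(3,2) -> caps B=0 W=0
Move 3: B@(1,1) -> caps B=0 W=0
Move 4: W@(0,3) -> caps B=0 W=0
Move 5: B@(3,1) -> caps B=0 W=0
Move 6: W@(1,0) -> caps B=0 W=0
Move 7: B@(3,3) -> caps B=0 W=0
Move 8: W@(2,3) -> caps B=0 W=1
Move 9: B@(0,0) -> caps B=1 W=1
Move 10: W@(2,2) -> caps B=1 W=1
Move 11: B@(1,2) -> caps B=1 W=1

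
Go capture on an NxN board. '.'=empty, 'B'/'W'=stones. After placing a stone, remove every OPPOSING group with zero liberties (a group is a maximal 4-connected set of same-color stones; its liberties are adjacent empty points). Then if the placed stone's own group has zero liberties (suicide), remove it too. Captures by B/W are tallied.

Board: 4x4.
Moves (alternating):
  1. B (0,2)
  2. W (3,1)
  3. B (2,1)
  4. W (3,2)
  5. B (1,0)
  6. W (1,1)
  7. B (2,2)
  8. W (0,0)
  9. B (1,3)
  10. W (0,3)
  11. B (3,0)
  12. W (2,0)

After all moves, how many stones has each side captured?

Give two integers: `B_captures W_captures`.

Move 1: B@(0,2) -> caps B=0 W=0
Move 2: W@(3,1) -> caps B=0 W=0
Move 3: B@(2,1) -> caps B=0 W=0
Move 4: W@(3,2) -> caps B=0 W=0
Move 5: B@(1,0) -> caps B=0 W=0
Move 6: W@(1,1) -> caps B=0 W=0
Move 7: B@(2,2) -> caps B=0 W=0
Move 8: W@(0,0) -> caps B=0 W=0
Move 9: B@(1,3) -> caps B=0 W=0
Move 10: W@(0,3) -> caps B=0 W=0
Move 11: B@(3,0) -> caps B=0 W=0
Move 12: W@(2,0) -> caps B=0 W=2

Answer: 0 2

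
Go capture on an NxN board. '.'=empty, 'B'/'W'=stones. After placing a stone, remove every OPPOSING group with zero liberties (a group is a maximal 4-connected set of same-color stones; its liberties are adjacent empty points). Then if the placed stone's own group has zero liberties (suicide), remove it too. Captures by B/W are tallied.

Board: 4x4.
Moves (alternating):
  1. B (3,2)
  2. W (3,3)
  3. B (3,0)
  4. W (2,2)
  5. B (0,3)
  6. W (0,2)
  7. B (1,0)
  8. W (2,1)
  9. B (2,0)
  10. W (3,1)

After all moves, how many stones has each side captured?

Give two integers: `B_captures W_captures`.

Move 1: B@(3,2) -> caps B=0 W=0
Move 2: W@(3,3) -> caps B=0 W=0
Move 3: B@(3,0) -> caps B=0 W=0
Move 4: W@(2,2) -> caps B=0 W=0
Move 5: B@(0,3) -> caps B=0 W=0
Move 6: W@(0,2) -> caps B=0 W=0
Move 7: B@(1,0) -> caps B=0 W=0
Move 8: W@(2,1) -> caps B=0 W=0
Move 9: B@(2,0) -> caps B=0 W=0
Move 10: W@(3,1) -> caps B=0 W=1

Answer: 0 1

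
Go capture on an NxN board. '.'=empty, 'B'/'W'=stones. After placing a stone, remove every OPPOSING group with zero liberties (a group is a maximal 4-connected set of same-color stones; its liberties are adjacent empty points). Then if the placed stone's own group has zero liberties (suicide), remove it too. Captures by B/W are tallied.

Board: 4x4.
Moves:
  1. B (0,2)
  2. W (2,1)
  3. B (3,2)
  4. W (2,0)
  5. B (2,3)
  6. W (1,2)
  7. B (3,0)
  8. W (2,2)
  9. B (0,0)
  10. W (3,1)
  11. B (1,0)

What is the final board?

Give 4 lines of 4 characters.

Answer: B.B.
B.W.
WWWB
.WB.

Derivation:
Move 1: B@(0,2) -> caps B=0 W=0
Move 2: W@(2,1) -> caps B=0 W=0
Move 3: B@(3,2) -> caps B=0 W=0
Move 4: W@(2,0) -> caps B=0 W=0
Move 5: B@(2,3) -> caps B=0 W=0
Move 6: W@(1,2) -> caps B=0 W=0
Move 7: B@(3,0) -> caps B=0 W=0
Move 8: W@(2,2) -> caps B=0 W=0
Move 9: B@(0,0) -> caps B=0 W=0
Move 10: W@(3,1) -> caps B=0 W=1
Move 11: B@(1,0) -> caps B=0 W=1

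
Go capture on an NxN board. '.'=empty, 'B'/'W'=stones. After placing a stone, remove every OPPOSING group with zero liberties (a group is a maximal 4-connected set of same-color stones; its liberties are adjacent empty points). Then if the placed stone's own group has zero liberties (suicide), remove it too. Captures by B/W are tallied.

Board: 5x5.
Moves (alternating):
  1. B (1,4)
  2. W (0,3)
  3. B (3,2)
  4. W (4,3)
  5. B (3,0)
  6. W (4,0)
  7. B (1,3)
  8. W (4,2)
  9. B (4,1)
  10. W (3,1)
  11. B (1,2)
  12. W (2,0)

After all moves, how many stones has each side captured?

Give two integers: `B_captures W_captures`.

Move 1: B@(1,4) -> caps B=0 W=0
Move 2: W@(0,3) -> caps B=0 W=0
Move 3: B@(3,2) -> caps B=0 W=0
Move 4: W@(4,3) -> caps B=0 W=0
Move 5: B@(3,0) -> caps B=0 W=0
Move 6: W@(4,0) -> caps B=0 W=0
Move 7: B@(1,3) -> caps B=0 W=0
Move 8: W@(4,2) -> caps B=0 W=0
Move 9: B@(4,1) -> caps B=1 W=0
Move 10: W@(3,1) -> caps B=1 W=0
Move 11: B@(1,2) -> caps B=1 W=0
Move 12: W@(2,0) -> caps B=1 W=0

Answer: 1 0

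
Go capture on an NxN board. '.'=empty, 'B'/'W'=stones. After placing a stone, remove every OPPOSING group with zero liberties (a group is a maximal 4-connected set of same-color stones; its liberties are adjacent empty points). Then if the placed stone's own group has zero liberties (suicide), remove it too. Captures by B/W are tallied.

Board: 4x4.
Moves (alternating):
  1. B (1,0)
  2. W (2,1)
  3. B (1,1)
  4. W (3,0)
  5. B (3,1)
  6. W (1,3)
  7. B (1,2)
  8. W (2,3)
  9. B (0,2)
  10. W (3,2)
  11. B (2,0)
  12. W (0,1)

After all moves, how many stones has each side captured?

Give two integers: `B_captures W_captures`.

Answer: 0 1

Derivation:
Move 1: B@(1,0) -> caps B=0 W=0
Move 2: W@(2,1) -> caps B=0 W=0
Move 3: B@(1,1) -> caps B=0 W=0
Move 4: W@(3,0) -> caps B=0 W=0
Move 5: B@(3,1) -> caps B=0 W=0
Move 6: W@(1,3) -> caps B=0 W=0
Move 7: B@(1,2) -> caps B=0 W=0
Move 8: W@(2,3) -> caps B=0 W=0
Move 9: B@(0,2) -> caps B=0 W=0
Move 10: W@(3,2) -> caps B=0 W=1
Move 11: B@(2,0) -> caps B=0 W=1
Move 12: W@(0,1) -> caps B=0 W=1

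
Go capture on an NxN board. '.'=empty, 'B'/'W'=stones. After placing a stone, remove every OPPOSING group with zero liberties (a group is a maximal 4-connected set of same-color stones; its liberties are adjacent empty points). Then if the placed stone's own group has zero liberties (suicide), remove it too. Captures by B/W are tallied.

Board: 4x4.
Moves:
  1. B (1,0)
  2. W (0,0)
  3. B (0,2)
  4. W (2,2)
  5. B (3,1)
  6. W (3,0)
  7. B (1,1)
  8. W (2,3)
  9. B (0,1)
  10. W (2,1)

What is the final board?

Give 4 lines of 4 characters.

Move 1: B@(1,0) -> caps B=0 W=0
Move 2: W@(0,0) -> caps B=0 W=0
Move 3: B@(0,2) -> caps B=0 W=0
Move 4: W@(2,2) -> caps B=0 W=0
Move 5: B@(3,1) -> caps B=0 W=0
Move 6: W@(3,0) -> caps B=0 W=0
Move 7: B@(1,1) -> caps B=0 W=0
Move 8: W@(2,3) -> caps B=0 W=0
Move 9: B@(0,1) -> caps B=1 W=0
Move 10: W@(2,1) -> caps B=1 W=0

Answer: .BB.
BB..
.WWW
WB..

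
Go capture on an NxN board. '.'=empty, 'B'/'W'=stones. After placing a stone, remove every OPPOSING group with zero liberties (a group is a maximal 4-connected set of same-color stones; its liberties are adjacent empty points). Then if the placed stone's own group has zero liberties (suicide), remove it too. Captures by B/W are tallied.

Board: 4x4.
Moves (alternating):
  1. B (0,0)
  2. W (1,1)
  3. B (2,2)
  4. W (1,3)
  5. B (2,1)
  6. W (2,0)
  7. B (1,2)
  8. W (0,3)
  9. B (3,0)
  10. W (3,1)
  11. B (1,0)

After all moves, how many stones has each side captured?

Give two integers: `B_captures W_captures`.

Move 1: B@(0,0) -> caps B=0 W=0
Move 2: W@(1,1) -> caps B=0 W=0
Move 3: B@(2,2) -> caps B=0 W=0
Move 4: W@(1,3) -> caps B=0 W=0
Move 5: B@(2,1) -> caps B=0 W=0
Move 6: W@(2,0) -> caps B=0 W=0
Move 7: B@(1,2) -> caps B=0 W=0
Move 8: W@(0,3) -> caps B=0 W=0
Move 9: B@(3,0) -> caps B=0 W=0
Move 10: W@(3,1) -> caps B=0 W=1
Move 11: B@(1,0) -> caps B=0 W=1

Answer: 0 1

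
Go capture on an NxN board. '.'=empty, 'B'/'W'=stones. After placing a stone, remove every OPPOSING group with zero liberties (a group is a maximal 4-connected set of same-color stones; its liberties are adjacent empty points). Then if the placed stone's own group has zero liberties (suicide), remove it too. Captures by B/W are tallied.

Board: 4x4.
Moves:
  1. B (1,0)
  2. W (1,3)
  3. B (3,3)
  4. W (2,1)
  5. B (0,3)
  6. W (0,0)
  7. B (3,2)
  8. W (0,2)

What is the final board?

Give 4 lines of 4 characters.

Move 1: B@(1,0) -> caps B=0 W=0
Move 2: W@(1,3) -> caps B=0 W=0
Move 3: B@(3,3) -> caps B=0 W=0
Move 4: W@(2,1) -> caps B=0 W=0
Move 5: B@(0,3) -> caps B=0 W=0
Move 6: W@(0,0) -> caps B=0 W=0
Move 7: B@(3,2) -> caps B=0 W=0
Move 8: W@(0,2) -> caps B=0 W=1

Answer: W.W.
B..W
.W..
..BB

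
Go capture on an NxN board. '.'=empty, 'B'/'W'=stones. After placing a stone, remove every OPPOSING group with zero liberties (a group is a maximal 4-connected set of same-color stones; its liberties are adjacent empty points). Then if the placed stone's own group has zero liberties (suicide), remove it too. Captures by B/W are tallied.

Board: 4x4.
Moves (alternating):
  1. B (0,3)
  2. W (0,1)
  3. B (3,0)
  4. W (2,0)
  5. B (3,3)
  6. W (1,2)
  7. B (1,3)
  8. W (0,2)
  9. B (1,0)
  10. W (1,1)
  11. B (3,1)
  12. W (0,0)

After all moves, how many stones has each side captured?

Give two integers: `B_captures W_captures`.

Answer: 0 1

Derivation:
Move 1: B@(0,3) -> caps B=0 W=0
Move 2: W@(0,1) -> caps B=0 W=0
Move 3: B@(3,0) -> caps B=0 W=0
Move 4: W@(2,0) -> caps B=0 W=0
Move 5: B@(3,3) -> caps B=0 W=0
Move 6: W@(1,2) -> caps B=0 W=0
Move 7: B@(1,3) -> caps B=0 W=0
Move 8: W@(0,2) -> caps B=0 W=0
Move 9: B@(1,0) -> caps B=0 W=0
Move 10: W@(1,1) -> caps B=0 W=0
Move 11: B@(3,1) -> caps B=0 W=0
Move 12: W@(0,0) -> caps B=0 W=1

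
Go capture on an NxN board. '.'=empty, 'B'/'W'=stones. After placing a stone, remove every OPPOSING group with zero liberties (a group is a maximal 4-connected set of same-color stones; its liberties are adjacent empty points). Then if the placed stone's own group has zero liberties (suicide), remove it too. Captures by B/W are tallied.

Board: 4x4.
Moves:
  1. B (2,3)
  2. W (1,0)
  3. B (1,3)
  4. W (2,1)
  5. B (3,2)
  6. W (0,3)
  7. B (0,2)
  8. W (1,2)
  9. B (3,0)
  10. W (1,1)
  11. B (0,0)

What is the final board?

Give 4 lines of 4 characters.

Answer: B.B.
WWWB
.W.B
B.B.

Derivation:
Move 1: B@(2,3) -> caps B=0 W=0
Move 2: W@(1,0) -> caps B=0 W=0
Move 3: B@(1,3) -> caps B=0 W=0
Move 4: W@(2,1) -> caps B=0 W=0
Move 5: B@(3,2) -> caps B=0 W=0
Move 6: W@(0,3) -> caps B=0 W=0
Move 7: B@(0,2) -> caps B=1 W=0
Move 8: W@(1,2) -> caps B=1 W=0
Move 9: B@(3,0) -> caps B=1 W=0
Move 10: W@(1,1) -> caps B=1 W=0
Move 11: B@(0,0) -> caps B=1 W=0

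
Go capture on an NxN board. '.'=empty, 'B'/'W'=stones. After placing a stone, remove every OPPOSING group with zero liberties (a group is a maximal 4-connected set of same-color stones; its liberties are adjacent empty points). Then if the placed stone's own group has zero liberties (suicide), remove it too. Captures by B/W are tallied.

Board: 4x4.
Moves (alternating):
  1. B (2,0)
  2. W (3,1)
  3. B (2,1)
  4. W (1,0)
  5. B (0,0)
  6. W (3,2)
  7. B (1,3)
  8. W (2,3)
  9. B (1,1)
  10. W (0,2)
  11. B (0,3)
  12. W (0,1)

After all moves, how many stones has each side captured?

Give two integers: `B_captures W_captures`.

Answer: 1 0

Derivation:
Move 1: B@(2,0) -> caps B=0 W=0
Move 2: W@(3,1) -> caps B=0 W=0
Move 3: B@(2,1) -> caps B=0 W=0
Move 4: W@(1,0) -> caps B=0 W=0
Move 5: B@(0,0) -> caps B=0 W=0
Move 6: W@(3,2) -> caps B=0 W=0
Move 7: B@(1,3) -> caps B=0 W=0
Move 8: W@(2,3) -> caps B=0 W=0
Move 9: B@(1,1) -> caps B=1 W=0
Move 10: W@(0,2) -> caps B=1 W=0
Move 11: B@(0,3) -> caps B=1 W=0
Move 12: W@(0,1) -> caps B=1 W=0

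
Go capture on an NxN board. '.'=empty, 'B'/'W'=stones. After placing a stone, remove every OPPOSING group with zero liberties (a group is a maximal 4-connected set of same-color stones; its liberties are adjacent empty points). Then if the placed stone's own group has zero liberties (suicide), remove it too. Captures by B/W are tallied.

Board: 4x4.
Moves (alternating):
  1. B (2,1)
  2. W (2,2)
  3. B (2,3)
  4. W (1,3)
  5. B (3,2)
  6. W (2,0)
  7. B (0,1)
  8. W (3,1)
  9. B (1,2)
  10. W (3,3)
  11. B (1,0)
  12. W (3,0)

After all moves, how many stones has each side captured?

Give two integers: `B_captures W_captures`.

Answer: 1 0

Derivation:
Move 1: B@(2,1) -> caps B=0 W=0
Move 2: W@(2,2) -> caps B=0 W=0
Move 3: B@(2,3) -> caps B=0 W=0
Move 4: W@(1,3) -> caps B=0 W=0
Move 5: B@(3,2) -> caps B=0 W=0
Move 6: W@(2,0) -> caps B=0 W=0
Move 7: B@(0,1) -> caps B=0 W=0
Move 8: W@(3,1) -> caps B=0 W=0
Move 9: B@(1,2) -> caps B=1 W=0
Move 10: W@(3,3) -> caps B=1 W=0
Move 11: B@(1,0) -> caps B=1 W=0
Move 12: W@(3,0) -> caps B=1 W=0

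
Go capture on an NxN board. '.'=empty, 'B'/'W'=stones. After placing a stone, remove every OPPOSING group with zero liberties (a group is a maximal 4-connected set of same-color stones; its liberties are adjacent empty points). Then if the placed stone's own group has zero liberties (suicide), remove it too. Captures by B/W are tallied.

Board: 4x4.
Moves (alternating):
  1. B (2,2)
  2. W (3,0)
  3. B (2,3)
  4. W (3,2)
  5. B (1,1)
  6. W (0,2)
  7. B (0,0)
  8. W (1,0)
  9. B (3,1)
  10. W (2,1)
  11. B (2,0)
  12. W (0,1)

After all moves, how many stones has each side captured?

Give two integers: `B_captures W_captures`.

Move 1: B@(2,2) -> caps B=0 W=0
Move 2: W@(3,0) -> caps B=0 W=0
Move 3: B@(2,3) -> caps B=0 W=0
Move 4: W@(3,2) -> caps B=0 W=0
Move 5: B@(1,1) -> caps B=0 W=0
Move 6: W@(0,2) -> caps B=0 W=0
Move 7: B@(0,0) -> caps B=0 W=0
Move 8: W@(1,0) -> caps B=0 W=0
Move 9: B@(3,1) -> caps B=0 W=0
Move 10: W@(2,1) -> caps B=0 W=1
Move 11: B@(2,0) -> caps B=1 W=1
Move 12: W@(0,1) -> caps B=1 W=1

Answer: 1 1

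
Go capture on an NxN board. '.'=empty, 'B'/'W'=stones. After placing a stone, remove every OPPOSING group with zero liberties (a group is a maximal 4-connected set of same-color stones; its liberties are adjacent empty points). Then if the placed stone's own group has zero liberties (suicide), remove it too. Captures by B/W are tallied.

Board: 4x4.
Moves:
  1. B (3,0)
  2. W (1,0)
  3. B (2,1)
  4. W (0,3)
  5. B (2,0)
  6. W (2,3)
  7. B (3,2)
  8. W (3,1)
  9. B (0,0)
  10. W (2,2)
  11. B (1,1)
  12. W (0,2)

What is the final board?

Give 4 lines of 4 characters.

Answer: B.WW
.B..
BBWW
B.B.

Derivation:
Move 1: B@(3,0) -> caps B=0 W=0
Move 2: W@(1,0) -> caps B=0 W=0
Move 3: B@(2,1) -> caps B=0 W=0
Move 4: W@(0,3) -> caps B=0 W=0
Move 5: B@(2,0) -> caps B=0 W=0
Move 6: W@(2,3) -> caps B=0 W=0
Move 7: B@(3,2) -> caps B=0 W=0
Move 8: W@(3,1) -> caps B=0 W=0
Move 9: B@(0,0) -> caps B=0 W=0
Move 10: W@(2,2) -> caps B=0 W=0
Move 11: B@(1,1) -> caps B=1 W=0
Move 12: W@(0,2) -> caps B=1 W=0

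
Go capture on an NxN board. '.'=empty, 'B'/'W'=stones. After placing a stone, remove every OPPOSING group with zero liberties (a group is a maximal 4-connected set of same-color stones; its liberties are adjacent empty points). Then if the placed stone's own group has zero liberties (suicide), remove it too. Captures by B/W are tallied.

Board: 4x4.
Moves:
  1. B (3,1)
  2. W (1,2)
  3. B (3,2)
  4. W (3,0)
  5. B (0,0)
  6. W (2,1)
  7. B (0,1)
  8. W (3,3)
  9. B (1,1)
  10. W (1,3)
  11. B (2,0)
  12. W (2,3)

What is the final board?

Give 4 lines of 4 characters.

Move 1: B@(3,1) -> caps B=0 W=0
Move 2: W@(1,2) -> caps B=0 W=0
Move 3: B@(3,2) -> caps B=0 W=0
Move 4: W@(3,0) -> caps B=0 W=0
Move 5: B@(0,0) -> caps B=0 W=0
Move 6: W@(2,1) -> caps B=0 W=0
Move 7: B@(0,1) -> caps B=0 W=0
Move 8: W@(3,3) -> caps B=0 W=0
Move 9: B@(1,1) -> caps B=0 W=0
Move 10: W@(1,3) -> caps B=0 W=0
Move 11: B@(2,0) -> caps B=1 W=0
Move 12: W@(2,3) -> caps B=1 W=0

Answer: BB..
.BWW
BW.W
.BBW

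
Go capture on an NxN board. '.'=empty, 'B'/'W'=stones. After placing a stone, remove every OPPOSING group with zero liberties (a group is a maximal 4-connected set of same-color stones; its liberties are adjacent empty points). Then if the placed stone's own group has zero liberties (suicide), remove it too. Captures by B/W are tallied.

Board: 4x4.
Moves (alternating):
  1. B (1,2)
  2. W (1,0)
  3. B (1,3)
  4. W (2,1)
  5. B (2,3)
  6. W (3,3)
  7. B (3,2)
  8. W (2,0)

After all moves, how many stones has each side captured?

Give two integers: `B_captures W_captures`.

Answer: 1 0

Derivation:
Move 1: B@(1,2) -> caps B=0 W=0
Move 2: W@(1,0) -> caps B=0 W=0
Move 3: B@(1,3) -> caps B=0 W=0
Move 4: W@(2,1) -> caps B=0 W=0
Move 5: B@(2,3) -> caps B=0 W=0
Move 6: W@(3,3) -> caps B=0 W=0
Move 7: B@(3,2) -> caps B=1 W=0
Move 8: W@(2,0) -> caps B=1 W=0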